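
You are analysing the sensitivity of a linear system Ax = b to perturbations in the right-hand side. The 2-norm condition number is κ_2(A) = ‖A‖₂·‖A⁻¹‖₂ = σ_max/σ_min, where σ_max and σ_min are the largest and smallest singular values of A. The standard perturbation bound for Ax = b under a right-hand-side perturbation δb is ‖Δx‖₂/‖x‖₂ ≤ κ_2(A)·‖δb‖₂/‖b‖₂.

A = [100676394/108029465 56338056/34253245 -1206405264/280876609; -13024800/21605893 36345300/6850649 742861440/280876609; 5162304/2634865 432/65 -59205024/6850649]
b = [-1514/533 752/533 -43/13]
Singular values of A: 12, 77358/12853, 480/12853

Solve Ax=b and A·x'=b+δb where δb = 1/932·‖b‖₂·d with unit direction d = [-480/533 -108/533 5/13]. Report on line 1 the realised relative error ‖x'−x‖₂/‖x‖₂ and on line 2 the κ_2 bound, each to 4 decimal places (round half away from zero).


0.0049
0.3448

σ_max = 12, σ_min = 480/12853
κ_2(A) = 12 / (480/12853) = 321.3250
perturbation bound = 321.3250·1/932 = 0.3448
solve Ax = b  →  x = [26.0217 0.0658 6.3326]
‖b‖₂ = 4.5826 and ‖x‖₂ = 26.7812
Δx = A⁻¹·δb where δb = 1/932·4.5826·d; ‖Δx‖ = 0.1317
dividing the unrounded norms, ‖Δx‖/‖x‖ = 0.0049
so the bound overstates the realised error by a factor of ≈ 70.1297 (computed from the unrounded values)


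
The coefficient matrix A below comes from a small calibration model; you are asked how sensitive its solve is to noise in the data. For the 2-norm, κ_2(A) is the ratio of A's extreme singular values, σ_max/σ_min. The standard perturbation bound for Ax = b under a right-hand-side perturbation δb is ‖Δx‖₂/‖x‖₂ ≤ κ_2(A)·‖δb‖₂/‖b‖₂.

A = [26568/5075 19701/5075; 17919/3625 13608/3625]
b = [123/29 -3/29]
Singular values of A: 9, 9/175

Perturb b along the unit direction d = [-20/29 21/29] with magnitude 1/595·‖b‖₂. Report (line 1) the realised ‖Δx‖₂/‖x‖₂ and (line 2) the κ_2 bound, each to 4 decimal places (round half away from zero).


σ_max = 9, σ_min = 9/175
κ = σ_max/σ_min = 9/(9/175) = 175.0000
bound on ‖Δx‖/‖x‖: κ·ε = 175.0000·1/595 = 0.2941
solve Ax = b  →  x = [35.2667 -46.4667]
‖b‖₂ = 4.2426 and ‖x‖₂ = 58.3343
with δb = [-0.0049 0.0052], A·Δx = δb → ‖Δx‖ = 0.1386
realised ‖Δx‖/‖x‖ = 0.0024
tightness: 0.0024 against a bound of 0.2941 (unrounded ratio ≈ 0.0081)

0.0024
0.2941


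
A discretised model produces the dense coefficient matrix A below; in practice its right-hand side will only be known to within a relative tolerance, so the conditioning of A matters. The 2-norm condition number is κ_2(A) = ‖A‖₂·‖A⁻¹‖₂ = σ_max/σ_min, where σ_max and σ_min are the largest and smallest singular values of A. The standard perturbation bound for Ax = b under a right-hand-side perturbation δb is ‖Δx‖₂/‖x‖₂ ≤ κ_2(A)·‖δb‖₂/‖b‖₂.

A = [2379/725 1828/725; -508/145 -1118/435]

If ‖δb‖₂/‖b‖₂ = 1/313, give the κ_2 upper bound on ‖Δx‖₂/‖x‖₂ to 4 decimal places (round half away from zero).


AᵀA = [14401/625 32396/1875; 32396/1875 72916/5625]; tr = 8101/225, det = 4/25
eigenvalues of AᵀA: λ = (tr ± √(tr²−4·det))/2 = 36, 1/225
so κ_2 = √(36 / (1/225)) = 90.0000
bound on ‖Δx‖/‖x‖: κ·ε = 90.0000·1/313 = 0.2875

0.2875


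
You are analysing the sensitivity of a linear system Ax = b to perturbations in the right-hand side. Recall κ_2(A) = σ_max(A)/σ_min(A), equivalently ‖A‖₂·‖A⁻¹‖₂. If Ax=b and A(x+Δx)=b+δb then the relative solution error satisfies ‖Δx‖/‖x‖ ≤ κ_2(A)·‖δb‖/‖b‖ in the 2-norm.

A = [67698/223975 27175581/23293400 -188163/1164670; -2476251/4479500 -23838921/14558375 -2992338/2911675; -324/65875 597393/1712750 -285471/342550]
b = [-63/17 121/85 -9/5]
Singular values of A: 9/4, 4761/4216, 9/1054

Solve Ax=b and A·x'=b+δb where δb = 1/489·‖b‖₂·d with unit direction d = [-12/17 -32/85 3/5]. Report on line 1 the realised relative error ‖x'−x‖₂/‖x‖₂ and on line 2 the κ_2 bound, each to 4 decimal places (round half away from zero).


0.0089
0.5389

largest singular value 9/4, smallest 9/1054
κ_2(A) = (9/4) / (9/1054) = 263.5000
κ_2(A)·‖δb‖/‖b‖ = 0.5389
solve Ax = b  →  x = [-112.8000 28.0654 14.5719]
‖b‖ = 4.3589, ‖x‖ = 117.1488
re-solving with b+δb shifts x by Δx of norm 1.0439
dividing the unrounded norms, ‖Δx‖/‖x‖ = 0.0089
tightness: 0.0089 against a bound of 0.5389 (unrounded ratio ≈ 0.0165)


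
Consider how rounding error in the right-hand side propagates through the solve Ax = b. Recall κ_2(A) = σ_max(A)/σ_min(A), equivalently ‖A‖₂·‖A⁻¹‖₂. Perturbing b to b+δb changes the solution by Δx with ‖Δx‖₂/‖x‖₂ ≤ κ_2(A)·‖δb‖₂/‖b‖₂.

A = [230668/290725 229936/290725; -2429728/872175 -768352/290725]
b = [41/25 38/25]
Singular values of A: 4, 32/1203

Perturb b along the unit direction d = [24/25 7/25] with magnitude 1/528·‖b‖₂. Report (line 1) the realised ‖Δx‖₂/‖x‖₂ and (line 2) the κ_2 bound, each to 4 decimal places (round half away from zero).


0.0021
0.2848

σ_max = 4, σ_min = 32/1203
κ_2(A) = 4 / (32/1203) = 150.3750
perturbation bound = 150.3750·1/528 = 0.2848
solve Ax = b  →  x = [-52.0345 54.2737]
‖b‖ = 2.2361, ‖x‖ = 75.1879
Δx = A⁻¹·δb where δb = 1/528·2.2361·d; ‖Δx‖ = 0.1592
relative error = 0.0021
tightness: 0.0021 against a bound of 0.2848 (unrounded ratio ≈ 0.0074)


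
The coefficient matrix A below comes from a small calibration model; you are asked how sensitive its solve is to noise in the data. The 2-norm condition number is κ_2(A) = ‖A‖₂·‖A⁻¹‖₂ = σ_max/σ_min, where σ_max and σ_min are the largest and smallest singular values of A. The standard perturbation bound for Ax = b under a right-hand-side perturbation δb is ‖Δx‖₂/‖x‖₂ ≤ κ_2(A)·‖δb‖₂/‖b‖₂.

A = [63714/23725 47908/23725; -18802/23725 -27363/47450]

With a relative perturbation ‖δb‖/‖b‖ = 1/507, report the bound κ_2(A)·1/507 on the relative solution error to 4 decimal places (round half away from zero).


M = AᵀA = [35303912/4503005 26477199/4503005; 26477199/4503005 79435517/18012020]. tr(M)=44130233/3602404, det(M)=2401/900601
λ_max, λ_min = (44130233/3602404 ± √1947339074682225/12977314579216)/2 = 49/4, 196/900601
σ_max=√(49/4)=(7/2), σ_min=√(196/900601)=(14/949) → κ = 237.2500
worst-case relative error ≤ 237.2500 × 1/507 = 0.4679

0.4679


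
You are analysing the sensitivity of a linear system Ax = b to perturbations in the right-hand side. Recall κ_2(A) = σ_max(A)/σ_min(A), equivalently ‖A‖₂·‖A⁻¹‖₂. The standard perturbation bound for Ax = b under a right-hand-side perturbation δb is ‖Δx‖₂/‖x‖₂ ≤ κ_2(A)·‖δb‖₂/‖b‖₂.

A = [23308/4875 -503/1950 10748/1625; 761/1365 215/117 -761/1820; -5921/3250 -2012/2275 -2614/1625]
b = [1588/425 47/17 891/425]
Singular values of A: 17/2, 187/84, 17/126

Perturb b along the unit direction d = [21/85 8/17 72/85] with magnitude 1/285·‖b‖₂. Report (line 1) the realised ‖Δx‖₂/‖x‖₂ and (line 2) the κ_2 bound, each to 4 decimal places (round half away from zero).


0.0045
0.2211

largest singular value 17/2, smallest 17/126
κ_2(A) = (17/2) / (17/126) = 63.0000
bound on ‖Δx‖/‖x‖: κ·ε = 63.0000·1/285 = 0.2211
solve Ax = b  →  x = [-21.5432 11.8174 16.5986]
‖b‖ = 5.0990, ‖x‖ = 29.6526
Δx = A⁻¹·δb where δb = 1/285·5.0990·d; ‖Δx‖ = 0.1326
dividing the unrounded norms, ‖Δx‖/‖x‖ = 0.0045
realised/bound (from unrounded values) ≈ 0.0202


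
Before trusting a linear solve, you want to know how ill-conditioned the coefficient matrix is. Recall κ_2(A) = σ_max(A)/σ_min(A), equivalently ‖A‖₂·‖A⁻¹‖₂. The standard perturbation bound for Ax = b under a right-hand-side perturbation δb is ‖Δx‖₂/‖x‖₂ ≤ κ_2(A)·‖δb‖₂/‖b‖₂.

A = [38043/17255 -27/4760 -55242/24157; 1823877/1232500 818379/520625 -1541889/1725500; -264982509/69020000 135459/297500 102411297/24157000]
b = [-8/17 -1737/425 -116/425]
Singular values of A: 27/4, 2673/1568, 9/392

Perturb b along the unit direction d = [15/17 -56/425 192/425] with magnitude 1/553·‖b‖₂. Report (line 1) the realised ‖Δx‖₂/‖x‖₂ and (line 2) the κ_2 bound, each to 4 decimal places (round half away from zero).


largest singular value 27/4, smallest 9/392
condition number: (27/4) ÷ (9/392) = 294.0000
perturbation bound = 294.0000·1/553 = 0.5316
solve Ax = b  →  x = [-0.5779 -2.2526 -0.3458]
2-norm of b is 4.1231; of x, 2.3511
Δx = A⁻¹·δb where δb = 1/553·4.1231·d; ‖Δx‖ = 0.3247
realised ‖Δx‖/‖x‖ = 0.1381
tightness: 0.1381 against a bound of 0.5316 (unrounded ratio ≈ 0.2598)

0.1381
0.5316


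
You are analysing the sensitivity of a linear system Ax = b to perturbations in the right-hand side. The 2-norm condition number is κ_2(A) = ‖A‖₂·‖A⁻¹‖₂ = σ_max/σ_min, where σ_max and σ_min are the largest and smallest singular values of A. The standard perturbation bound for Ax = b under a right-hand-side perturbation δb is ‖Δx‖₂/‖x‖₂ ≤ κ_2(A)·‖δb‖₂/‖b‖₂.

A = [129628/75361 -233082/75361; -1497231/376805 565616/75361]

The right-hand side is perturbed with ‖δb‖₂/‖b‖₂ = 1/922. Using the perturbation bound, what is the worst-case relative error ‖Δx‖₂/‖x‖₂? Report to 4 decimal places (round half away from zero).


0.1479

M = AᵀA = [15750213769/840130225 -5904896904/168026045; -5904896904/168026045 2214489220/33605209]. tr(M)=246063821/2907025, det(M)=1119364/2907025
λ_max, λ_min = (246063821/2907025 ± √60534387928591641/8450794350625)/2 = 2116/25, 529/116281
σ_max=√(2116/25)=(46/5), σ_min=√(529/116281)=(23/341) → κ = 136.4000
bound on ‖Δx‖/‖x‖: κ·ε = 136.4000·1/922 = 0.1479


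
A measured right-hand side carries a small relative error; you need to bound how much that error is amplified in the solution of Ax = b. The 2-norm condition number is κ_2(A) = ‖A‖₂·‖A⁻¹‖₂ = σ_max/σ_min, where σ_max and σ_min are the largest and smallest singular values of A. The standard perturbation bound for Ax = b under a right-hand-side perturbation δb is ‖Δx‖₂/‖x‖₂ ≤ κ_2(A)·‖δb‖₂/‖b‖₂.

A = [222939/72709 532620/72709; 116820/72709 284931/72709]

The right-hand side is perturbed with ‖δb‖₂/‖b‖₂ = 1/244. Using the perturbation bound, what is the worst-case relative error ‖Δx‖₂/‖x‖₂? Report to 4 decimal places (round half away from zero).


form AᵀA = [219199689/18292729 526046400/18292729; 526046400/18292729 1262525049/18292729] with trace 8767602/108241 and determinant 6561/108241
eigenvalues of AᵀA: λ = (tr ± √(tr²−4·det))/2 = 81, 81/108241
σ_max=√81=9, σ_min=√(81/108241)=(9/329) → κ = 329.0000
worst-case relative error ≤ 329.0000 × 1/244 = 1.3484

1.3484


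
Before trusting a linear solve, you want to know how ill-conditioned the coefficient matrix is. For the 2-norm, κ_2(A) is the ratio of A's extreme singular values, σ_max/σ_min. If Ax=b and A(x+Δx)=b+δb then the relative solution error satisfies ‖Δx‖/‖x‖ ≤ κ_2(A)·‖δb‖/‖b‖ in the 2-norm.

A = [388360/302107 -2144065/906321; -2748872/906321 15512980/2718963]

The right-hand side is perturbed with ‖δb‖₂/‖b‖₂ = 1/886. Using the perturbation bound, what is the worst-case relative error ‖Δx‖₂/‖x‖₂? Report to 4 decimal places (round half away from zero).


M = AᵀA = [52743838336/4860460089 -296669929640/14581380267; -296669929640/14581380267 1668791011825/43744140801]. tr(M)=7416905041/151363809, det(M)=3841600/151363809
eigenvalues of AᵀA: λ = (tr ± √(tr²−4·det))/2 = 49, 78400/151363809
κ = σ_max/σ_min = 7/(280/12303) = 307.5750
worst-case relative error ≤ 307.5750 × 1/886 = 0.3472

0.3472


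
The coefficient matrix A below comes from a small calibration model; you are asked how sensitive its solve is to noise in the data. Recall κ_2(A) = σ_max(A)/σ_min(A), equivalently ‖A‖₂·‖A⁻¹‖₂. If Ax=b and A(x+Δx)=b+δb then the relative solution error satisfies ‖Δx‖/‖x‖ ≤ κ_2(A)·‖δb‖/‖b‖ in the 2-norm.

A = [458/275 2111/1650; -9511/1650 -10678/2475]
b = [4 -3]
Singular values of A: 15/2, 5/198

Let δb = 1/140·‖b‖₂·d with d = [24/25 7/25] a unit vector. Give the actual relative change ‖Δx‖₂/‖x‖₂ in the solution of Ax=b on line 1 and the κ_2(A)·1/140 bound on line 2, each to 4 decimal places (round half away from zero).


largest singular value 15/2, smallest 5/198
condition number: (15/2) ÷ (5/198) = 297.0000
worst-case relative error ≤ 297.0000 × 1/140 = 2.1214
solve Ax = b  →  x = [-70.8533 95.3600]
‖b‖₂ = 5.0000 and ‖x‖₂ = 118.8012
re-solving with b+δb shifts x by Δx of norm 1.4143
realised ‖Δx‖/‖x‖ = 0.0119
tightness: 0.0119 against a bound of 2.1214 (unrounded ratio ≈ 0.0056)

0.0119
2.1214


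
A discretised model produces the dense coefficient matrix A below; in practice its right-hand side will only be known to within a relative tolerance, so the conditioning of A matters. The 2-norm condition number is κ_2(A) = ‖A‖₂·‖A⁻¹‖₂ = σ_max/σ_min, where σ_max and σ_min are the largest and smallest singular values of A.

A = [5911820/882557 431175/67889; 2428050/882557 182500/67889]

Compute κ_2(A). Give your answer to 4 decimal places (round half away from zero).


187.2800

M = AᵀA = [241686642100/4608916321 230165239500/4608916321; 230165239500/4608916321 219218130625/4608916321]. tr(M)=548043725/5480281, det(M)=1562500/5480281
solving λ² − 548043725/5480281·λ + 1562500/5480281 = 0 gives λ = 100, 15625/5480281
κ = σ_max/σ_min = 10/(125/2341) = 187.2800


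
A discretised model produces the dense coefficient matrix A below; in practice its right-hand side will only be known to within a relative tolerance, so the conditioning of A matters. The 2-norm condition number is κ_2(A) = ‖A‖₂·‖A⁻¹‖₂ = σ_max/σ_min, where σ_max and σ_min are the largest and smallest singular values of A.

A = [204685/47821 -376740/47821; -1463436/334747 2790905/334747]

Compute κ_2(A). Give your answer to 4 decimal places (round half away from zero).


135.8000

form AᵀA = [4987570081/133240849 -9349404480/133240849; -9349404480/133240849 17531354425/133240849] with trace 77920154/461041 and determinant 714025/461041
eigenvalues of AᵀA: λ = (tr ± √(tr²−4·det))/2 = 169, 4225/461041
σ_max=√169=13, σ_min=√(4225/461041)=(65/679) → κ = 135.8000


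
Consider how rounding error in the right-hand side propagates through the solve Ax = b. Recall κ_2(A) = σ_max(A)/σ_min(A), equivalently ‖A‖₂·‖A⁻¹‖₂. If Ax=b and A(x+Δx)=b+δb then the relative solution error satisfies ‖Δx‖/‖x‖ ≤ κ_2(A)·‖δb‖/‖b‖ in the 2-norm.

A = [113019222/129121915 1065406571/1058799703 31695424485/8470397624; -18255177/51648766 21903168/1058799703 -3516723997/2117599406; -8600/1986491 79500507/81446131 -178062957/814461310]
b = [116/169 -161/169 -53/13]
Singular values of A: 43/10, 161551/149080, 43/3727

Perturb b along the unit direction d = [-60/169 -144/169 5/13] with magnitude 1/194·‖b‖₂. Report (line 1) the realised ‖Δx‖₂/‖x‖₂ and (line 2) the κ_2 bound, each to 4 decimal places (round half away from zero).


σ_max = 43/10, σ_min = 43/3727
condition number: (43/10) ÷ (43/3727) = 372.7000
perturbation bound = 372.7000·1/194 = 1.9211
solve Ax = b  →  x = [84.6115 -7.7278 -17.5304]
‖b‖₂ = 4.2426 and ‖x‖₂ = 86.7533
re-solving with b+δb shifts x by Δx of norm 1.8955
dividing the unrounded norms, ‖Δx‖/‖x‖ = 0.0218
so the bound overstates the realised error by a factor of ≈ 87.9262 (computed from the unrounded values)

0.0218
1.9211


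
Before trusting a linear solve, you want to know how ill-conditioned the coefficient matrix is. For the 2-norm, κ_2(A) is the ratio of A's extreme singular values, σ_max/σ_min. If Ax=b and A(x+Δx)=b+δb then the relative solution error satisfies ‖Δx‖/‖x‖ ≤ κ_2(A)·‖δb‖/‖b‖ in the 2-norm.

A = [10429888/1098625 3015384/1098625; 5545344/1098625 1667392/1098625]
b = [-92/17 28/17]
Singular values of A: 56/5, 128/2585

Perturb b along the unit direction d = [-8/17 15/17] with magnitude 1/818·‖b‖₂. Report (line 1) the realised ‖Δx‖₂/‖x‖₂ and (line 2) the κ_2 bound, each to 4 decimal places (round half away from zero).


0.0017
0.2765

σ_max = 56/5, σ_min = 128/2585
κ_2(A) = (56/5) / (128/2585) = 226.1875
bound on ‖Δx‖/‖x‖: κ·ε = 226.1875·1/818 = 0.2765
solve Ax = b  →  x = [-22.9616 77.4500]
2-norm of b is 5.6569; of x, 80.7820
δb = ε·‖b‖·d = [-0.0033 0.0061]; solving A·Δx = δb gives ‖Δx‖ = 0.1397
realised ‖Δx‖/‖x‖ = 0.0017
tightness: 0.0017 against a bound of 0.2765 (unrounded ratio ≈ 0.0063)


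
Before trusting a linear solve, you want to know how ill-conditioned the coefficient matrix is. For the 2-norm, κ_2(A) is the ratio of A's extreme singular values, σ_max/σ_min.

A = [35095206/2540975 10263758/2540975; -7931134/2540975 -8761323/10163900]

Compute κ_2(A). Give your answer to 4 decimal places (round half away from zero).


309.8750

M = AᵀA = [770122766632/3840900625 449233204077/7681801250; 449233204077/7681801250 1048350049513/61454410000]. tr(M)=21392502905/98327056, det(M)=12117361/24581764
eigenvalues of AᵀA: λ = (tr ± √(tr²−4·det))/2 = 3481/16, 13924/6145441
so κ_2 = √((3481/16) / (13924/6145441)) = 309.8750


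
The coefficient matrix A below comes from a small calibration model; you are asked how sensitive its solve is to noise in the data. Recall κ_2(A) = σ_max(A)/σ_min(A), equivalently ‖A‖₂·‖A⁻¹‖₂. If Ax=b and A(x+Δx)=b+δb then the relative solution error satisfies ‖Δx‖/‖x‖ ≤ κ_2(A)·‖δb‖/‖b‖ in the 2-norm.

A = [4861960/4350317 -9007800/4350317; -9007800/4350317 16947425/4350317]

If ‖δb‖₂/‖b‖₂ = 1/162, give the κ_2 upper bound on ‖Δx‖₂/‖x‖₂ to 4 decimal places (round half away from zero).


2.3230

form AᵀA = [362557494400/65485321801 -679773627000/65485321801; -679773627000/65485321801 1274587110625/65485321801] with trace 5664860225/226592809 and determinant 1000000/226592809
eigenvalues of AᵀA: λ = (tr ± √(tr²−4·det))/2 = 25, 40000/226592809
κ_2(A) = √(λ_max/λ_min) = √(25 / (40000/226592809)) = 376.3250
perturbation bound = 376.3250·1/162 = 2.3230


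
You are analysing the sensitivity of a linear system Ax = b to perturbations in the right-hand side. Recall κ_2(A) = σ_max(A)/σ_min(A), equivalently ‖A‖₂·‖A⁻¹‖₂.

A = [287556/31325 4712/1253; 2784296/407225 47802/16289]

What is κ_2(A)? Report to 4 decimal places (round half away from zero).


125.3000

form AᵀA = [869066111824/6633288025 72416762352/1326657605; 72416762352/1326657605 6037328740/265331521] with trace 6035498996/39250225 and determinant 59105344/39250225
eigenvalues of AᵀA: λ = (tr ± √(tr²−4·det))/2 = 3844/25, 15376/1570009
so κ_2 = √((3844/25) / (15376/1570009)) = 125.3000


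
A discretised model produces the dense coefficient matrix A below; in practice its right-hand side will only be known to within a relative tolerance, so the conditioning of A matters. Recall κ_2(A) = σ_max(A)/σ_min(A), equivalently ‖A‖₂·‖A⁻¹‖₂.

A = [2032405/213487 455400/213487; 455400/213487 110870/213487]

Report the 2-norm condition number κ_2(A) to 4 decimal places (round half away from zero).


254.0000

AᵀA = [2580642025/27112849 580635000/27112849; 580635000/27112849 130684900/27112849]; tr = 1612925/16129, det = 2500/16129
eigenvalues of AᵀA: λ = (tr ± √(tr²−4·det))/2 = 100, 25/16129
σ_max=√100=10, σ_min=√(25/16129)=(5/127) → κ = 254.0000


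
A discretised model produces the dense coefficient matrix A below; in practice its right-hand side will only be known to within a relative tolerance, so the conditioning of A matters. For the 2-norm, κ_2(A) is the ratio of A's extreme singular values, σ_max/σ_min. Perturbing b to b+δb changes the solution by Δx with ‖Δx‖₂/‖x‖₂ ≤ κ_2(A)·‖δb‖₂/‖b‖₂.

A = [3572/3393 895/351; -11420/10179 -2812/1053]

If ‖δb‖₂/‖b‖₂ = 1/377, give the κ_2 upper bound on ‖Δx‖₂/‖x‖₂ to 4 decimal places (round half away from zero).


0.8594

M = AᵀA = [22432/9477 161500/28431; 161500/28431 1162813/85293]. tr(M)=104977/6561, det(M)=16/6561
eigenvalues of AᵀA: λ = (tr ± √(tr²−4·det))/2 = 16, 1/6561
so κ_2 = √(16 / (1/6561)) = 324.0000
bound on ‖Δx‖/‖x‖: κ·ε = 324.0000·1/377 = 0.8594


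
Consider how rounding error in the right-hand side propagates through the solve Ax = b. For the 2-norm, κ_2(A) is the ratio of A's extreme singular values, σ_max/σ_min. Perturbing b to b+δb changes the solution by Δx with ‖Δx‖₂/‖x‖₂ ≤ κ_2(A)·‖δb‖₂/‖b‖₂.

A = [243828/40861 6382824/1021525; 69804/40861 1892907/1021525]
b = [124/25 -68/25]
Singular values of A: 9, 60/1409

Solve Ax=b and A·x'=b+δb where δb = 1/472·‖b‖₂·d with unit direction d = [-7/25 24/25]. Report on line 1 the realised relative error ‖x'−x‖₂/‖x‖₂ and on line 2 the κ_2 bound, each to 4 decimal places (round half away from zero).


0.0030
0.4478

from the listed singular values, σ₁ = 9, σ_n = 60/1409
κ = σ_max/σ_min = 9/(60/1409) = 211.3500
κ_2(A)·‖δb‖/‖b‖ = 0.4478
solve Ax = b  →  x = [68.3272 -64.4598]
‖b‖₂ = 5.6569 and ‖x‖₂ = 93.9344
Δx = A⁻¹·δb where δb = 1/472·5.6569·d; ‖Δx‖ = 0.2814
relative error = 0.0030
realised/bound (from unrounded values) ≈ 0.0067


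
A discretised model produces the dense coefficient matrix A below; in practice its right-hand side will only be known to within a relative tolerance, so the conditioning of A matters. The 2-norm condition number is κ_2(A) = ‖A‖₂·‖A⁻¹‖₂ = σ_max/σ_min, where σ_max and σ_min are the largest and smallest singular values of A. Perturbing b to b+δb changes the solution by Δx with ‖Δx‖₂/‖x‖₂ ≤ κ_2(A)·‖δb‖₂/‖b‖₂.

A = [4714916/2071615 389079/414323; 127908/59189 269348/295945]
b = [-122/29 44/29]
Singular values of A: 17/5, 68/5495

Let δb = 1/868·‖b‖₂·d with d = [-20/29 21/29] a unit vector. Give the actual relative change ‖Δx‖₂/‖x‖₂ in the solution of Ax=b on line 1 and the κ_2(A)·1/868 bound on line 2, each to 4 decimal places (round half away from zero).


0.0013
0.3165

σ_max = 17/5, σ_min = 68/5495
κ_2(A) = (17/5) / (68/5495) = 274.7500
perturbation bound = 274.7500·1/868 = 0.3165
solve Ax = b  →  x = [-124.8643 298.1448]
2-norm of b is 4.4721; of x, 323.2358
with δb = [-0.0036 0.0037], A·Δx = δb → ‖Δx‖ = 0.4163
realised ‖Δx‖/‖x‖ = 0.0013
realised/bound (from unrounded values) ≈ 0.0041


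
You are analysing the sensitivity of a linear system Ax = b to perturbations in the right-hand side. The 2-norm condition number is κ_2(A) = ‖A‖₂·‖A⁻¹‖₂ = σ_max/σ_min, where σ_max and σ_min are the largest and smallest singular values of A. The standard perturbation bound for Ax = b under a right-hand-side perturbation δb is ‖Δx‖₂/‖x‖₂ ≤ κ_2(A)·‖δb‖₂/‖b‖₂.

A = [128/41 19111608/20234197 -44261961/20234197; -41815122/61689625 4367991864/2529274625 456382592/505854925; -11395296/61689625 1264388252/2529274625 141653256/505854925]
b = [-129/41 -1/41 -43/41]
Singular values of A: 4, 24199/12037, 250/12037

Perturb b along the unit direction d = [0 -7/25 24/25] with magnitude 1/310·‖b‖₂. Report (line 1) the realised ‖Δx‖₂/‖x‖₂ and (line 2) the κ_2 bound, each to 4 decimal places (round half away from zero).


0.0107
0.6213

largest singular value 4, smallest 250/12037
κ_2(A) = 4 / (250/12037) = 192.5920
bound on ‖Δx‖/‖x‖: κ·ε = 192.5920·1/310 = 0.6213
solve Ax = b  →  x = [-29.4888 7.8712 -37.2491]
2-norm of b is 3.3166; of x, 48.1564
Δx = A⁻¹·δb where δb = 1/310·3.3166·d; ‖Δx‖ = 0.5151
relative error = 0.0107
so the bound overstates the realised error by a factor of ≈ 58.0788 (computed from the unrounded values)


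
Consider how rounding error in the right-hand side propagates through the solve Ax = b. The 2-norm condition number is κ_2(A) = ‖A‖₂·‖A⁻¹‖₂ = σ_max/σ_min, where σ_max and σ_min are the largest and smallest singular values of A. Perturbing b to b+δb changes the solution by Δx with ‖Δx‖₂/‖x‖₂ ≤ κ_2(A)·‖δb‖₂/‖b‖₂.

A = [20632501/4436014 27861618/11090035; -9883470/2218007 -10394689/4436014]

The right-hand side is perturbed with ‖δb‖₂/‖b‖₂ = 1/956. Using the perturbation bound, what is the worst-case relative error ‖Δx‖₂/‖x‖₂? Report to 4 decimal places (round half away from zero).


M = AᵀA = [970787175361/23398597156 647165782224/29248246445; 647165782224/29248246445 6904064227681/584964928900]. tr(M)=53933812477/1012050050, det(M)=28398241/323856016
eigenvalues of AᵀA: λ = (tr ± √(tr²−4·det))/2 = 5329/100, 133225/80964004
κ_2(A) = √(λ_max/λ_min) = √((5329/100) / (133225/80964004)) = 179.9600
κ_2(A)·‖δb‖/‖b‖ = 0.1882

0.1882


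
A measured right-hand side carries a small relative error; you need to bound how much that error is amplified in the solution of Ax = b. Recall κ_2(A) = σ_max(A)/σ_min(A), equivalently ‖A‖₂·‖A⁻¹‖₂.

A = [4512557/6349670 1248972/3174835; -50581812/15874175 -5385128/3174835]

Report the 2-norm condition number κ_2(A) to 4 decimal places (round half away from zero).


284.6875

AᵀA = [375937225313/35271642500 10024833798/1763582125; 10024833798/1763582125 1069375184/352716425]; tr = 28404396689/2074802500, det = 29986576/12967515625
solving λ² − 28404396689/2074802500·λ + 29986576/12967515625 = 0 gives λ = 1369/100, 87616/518700625
so κ_2 = √((1369/100) / (87616/518700625)) = 284.6875


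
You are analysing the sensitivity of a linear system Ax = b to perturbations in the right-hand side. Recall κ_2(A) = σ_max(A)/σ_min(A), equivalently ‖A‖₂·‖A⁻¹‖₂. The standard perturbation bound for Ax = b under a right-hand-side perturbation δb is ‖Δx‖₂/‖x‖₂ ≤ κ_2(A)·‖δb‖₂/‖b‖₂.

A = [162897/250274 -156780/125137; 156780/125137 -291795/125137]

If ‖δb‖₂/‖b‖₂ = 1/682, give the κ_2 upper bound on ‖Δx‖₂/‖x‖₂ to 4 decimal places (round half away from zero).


0.2540

form AᵀA = [432025281/216737284 -202481370/54184321; -202481370/54184321 379668825/54184321] with trace 6749829/749956 and determinant 2025/749956
solving λ² − 6749829/749956·λ + 2025/749956 = 0 gives λ = 9, 225/749956
so κ_2 = √(9 / (225/749956)) = 173.2000
worst-case relative error ≤ 173.2000 × 1/682 = 0.2540


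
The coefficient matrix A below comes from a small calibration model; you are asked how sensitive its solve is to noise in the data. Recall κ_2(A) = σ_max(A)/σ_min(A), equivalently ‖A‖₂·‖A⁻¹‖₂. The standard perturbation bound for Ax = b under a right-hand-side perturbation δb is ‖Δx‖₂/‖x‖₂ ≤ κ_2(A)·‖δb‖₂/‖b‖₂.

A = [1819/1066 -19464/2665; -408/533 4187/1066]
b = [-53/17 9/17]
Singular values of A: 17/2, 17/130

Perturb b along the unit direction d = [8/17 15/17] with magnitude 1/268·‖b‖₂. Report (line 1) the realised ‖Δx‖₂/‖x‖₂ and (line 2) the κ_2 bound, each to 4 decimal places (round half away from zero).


σ_max = 17/2, σ_min = 17/130
κ = σ_max/σ_min = (17/2)/(17/130) = 65.0000
perturbation bound = 65.0000·1/268 = 0.2425
solve Ax = b  →  x = [-7.5380 -1.3343]
2-norm of b is 3.1623; of x, 7.6552
Δx = A⁻¹·δb where δb = 1/268·3.1623·d; ‖Δx‖ = 0.0902
dividing the unrounded norms, ‖Δx‖/‖x‖ = 0.0118
tightness: 0.0118 against a bound of 0.2425 (unrounded ratio ≈ 0.0486)

0.0118
0.2425


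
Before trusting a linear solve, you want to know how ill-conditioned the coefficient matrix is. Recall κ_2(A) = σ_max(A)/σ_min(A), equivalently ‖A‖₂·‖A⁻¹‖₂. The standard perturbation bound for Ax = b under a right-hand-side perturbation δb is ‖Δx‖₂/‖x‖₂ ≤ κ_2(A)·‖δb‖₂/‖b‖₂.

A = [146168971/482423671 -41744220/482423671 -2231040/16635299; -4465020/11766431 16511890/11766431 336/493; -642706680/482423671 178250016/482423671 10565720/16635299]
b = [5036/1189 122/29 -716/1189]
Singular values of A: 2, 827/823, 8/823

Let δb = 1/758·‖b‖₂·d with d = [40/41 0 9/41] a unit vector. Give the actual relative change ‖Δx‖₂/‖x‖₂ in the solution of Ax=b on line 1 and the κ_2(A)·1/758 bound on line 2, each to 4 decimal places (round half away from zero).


0.0020
0.2714

σ_max = 2, σ_min = 8/823
κ_2(A) = 2 / (8/823) = 205.7500
κ_2(A)·‖δb‖/‖b‖ = 0.2714
solve Ax = b  →  x = [135.8237 -136.8430 363.5588]
2-norm of b is 6.0000; of x, 411.5205
δb = ε·‖b‖·d = [0.0077 0.0000 0.0017]; solving A·Δx = δb gives ‖Δx‖ = 0.8143
dividing the unrounded norms, ‖Δx‖/‖x‖ = 0.0020
so the bound overstates the realised error by a factor of ≈ 137.1735 (computed from the unrounded values)


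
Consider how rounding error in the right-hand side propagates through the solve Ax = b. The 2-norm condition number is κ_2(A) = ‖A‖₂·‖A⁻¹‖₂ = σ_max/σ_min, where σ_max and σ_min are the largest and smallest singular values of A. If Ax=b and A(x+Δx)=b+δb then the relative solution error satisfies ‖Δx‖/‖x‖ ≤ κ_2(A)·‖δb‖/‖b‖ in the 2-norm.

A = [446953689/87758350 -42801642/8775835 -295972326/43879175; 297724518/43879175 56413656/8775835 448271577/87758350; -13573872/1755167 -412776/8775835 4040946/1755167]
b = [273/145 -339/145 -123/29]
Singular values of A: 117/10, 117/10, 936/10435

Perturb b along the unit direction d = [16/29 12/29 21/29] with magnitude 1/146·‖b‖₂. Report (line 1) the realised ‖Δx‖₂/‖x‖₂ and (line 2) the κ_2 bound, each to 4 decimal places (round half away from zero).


0.0119
0.8934

largest singular value 117/10, smallest 936/10435
condition number: (117/10) ÷ (936/10435) = 130.4375
κ_2(A)·‖δb‖/‖b‖ = 0.8934
solve Ax = b  →  x = [-6.2643 24.0423 -22.3933]
‖b‖₂ = 5.1962 and ‖x‖₂ = 33.4475
δb = ε·‖b‖·d = [0.0196 0.0147 0.0258]; solving A·Δx = δb gives ‖Δx‖ = 0.3968
dividing the unrounded norms, ‖Δx‖/‖x‖ = 0.0119
realised/bound (from unrounded values) ≈ 0.0133


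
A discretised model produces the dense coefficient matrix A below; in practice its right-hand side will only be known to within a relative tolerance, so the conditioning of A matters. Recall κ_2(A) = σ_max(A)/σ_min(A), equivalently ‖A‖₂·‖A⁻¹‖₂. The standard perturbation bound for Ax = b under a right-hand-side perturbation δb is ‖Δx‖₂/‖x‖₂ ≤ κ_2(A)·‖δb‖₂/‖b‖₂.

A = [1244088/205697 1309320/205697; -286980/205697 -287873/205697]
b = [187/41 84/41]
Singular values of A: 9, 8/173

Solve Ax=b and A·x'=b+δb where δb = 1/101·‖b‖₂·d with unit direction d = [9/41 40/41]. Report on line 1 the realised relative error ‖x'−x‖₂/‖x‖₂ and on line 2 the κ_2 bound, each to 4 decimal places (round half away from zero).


largest singular value 9, smallest 8/173
κ = σ_max/σ_min = 9/(8/173) = 194.6250
bound on ‖Δx‖/‖x‖: κ·ε = 194.6250·1/101 = 1.9270
solve Ax = b  →  x = [-46.6719 45.0632]
‖b‖ = 5.0000, ‖x‖ = 64.8765
Δx = A⁻¹·δb where δb = 1/101·5.0000·d; ‖Δx‖ = 1.0705
realised ‖Δx‖/‖x‖ = 0.0165
realised/bound (from unrounded values) ≈ 0.0086

0.0165
1.9270


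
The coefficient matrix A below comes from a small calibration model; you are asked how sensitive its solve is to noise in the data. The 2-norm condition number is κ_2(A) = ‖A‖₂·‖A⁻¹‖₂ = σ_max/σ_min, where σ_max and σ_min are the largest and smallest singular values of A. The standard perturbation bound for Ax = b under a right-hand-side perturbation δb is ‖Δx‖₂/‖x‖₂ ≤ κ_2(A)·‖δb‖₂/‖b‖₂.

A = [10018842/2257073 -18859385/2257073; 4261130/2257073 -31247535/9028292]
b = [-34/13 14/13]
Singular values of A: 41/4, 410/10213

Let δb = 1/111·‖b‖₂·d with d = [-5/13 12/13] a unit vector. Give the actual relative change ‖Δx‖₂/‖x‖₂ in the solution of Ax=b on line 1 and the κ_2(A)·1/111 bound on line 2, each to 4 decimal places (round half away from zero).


0.0127
2.3002

largest singular value 41/4, smallest 410/10213
condition number: (41/4) ÷ (410/10213) = 255.3250
perturbation bound = 255.3250·1/111 = 2.3002
solve Ax = b  →  x = [43.8666 23.6166]
2-norm of b is 2.8284; of x, 49.8199
Δx = A⁻¹·δb where δb = 1/111·2.8284·d; ‖Δx‖ = 0.6347
dividing the unrounded norms, ‖Δx‖/‖x‖ = 0.0127
realised/bound (from unrounded values) ≈ 0.0055


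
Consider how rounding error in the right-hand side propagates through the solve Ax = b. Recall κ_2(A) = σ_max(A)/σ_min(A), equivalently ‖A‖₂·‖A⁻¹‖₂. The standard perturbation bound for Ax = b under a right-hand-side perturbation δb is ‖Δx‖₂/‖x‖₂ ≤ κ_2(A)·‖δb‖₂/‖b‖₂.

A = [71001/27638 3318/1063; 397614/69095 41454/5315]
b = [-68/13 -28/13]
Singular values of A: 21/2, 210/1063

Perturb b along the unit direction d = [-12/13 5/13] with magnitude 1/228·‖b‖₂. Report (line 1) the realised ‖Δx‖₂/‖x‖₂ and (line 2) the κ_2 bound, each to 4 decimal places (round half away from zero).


from the listed singular values, σ₁ = 21/2, σ_n = 210/1063
condition number: (21/2) ÷ (210/1063) = 53.1500
κ_2(A)·‖δb‖/‖b‖ = 0.2331
solve Ax = b  →  x = [-16.4267 11.8438]
‖b‖ = 5.6569, ‖x‖ = 20.2512
re-solving with b+δb shifts x by Δx of norm 0.1256
dividing the unrounded norms, ‖Δx‖/‖x‖ = 0.0062
so the bound overstates the realised error by a factor of ≈ 37.5894 (computed from the unrounded values)

0.0062
0.2331


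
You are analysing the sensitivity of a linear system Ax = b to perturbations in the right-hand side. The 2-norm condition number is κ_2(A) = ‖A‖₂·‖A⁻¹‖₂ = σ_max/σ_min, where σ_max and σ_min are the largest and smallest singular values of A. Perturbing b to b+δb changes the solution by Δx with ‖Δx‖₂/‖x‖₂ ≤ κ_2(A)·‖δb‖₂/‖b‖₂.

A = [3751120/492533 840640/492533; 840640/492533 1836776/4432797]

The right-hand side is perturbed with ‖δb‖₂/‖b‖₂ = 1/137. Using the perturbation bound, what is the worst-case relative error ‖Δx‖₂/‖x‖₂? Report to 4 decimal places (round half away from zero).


1.9248

AᵀA = [8790944000/144312169 17801392640/1298809521; 17801392640/1298809521 36058578496/11689285689]; tr = 445047616/6953769, det = 409600/6953769
char-poly roots: 64 and 6400/6953769
so κ_2 = √(64 / (6400/6953769)) = 263.7000
perturbation bound = 263.7000·1/137 = 1.9248


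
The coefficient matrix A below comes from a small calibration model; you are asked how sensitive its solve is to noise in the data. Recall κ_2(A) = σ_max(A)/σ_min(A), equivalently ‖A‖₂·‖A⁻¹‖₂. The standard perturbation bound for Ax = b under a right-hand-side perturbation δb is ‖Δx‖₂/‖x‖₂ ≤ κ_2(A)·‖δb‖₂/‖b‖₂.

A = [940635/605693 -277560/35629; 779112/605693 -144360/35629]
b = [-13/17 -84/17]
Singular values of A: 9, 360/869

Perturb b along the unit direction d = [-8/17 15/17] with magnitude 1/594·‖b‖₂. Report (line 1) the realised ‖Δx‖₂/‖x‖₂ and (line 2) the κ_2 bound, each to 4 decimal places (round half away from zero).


0.0021
0.0366

σ_max = 9, σ_min = 360/869
κ_2(A) = 9 / (360/869) = 21.7250
perturbation bound = 21.7250·1/594 = 0.0366
solve Ax = b  →  x = [-9.4932 -1.7943]
‖b‖ = 5.0000, ‖x‖ = 9.6613
re-solving with b+δb shifts x by Δx of norm 0.0203
relative error = 0.0021
tightness: 0.0021 against a bound of 0.0366 (unrounded ratio ≈ 0.0575)


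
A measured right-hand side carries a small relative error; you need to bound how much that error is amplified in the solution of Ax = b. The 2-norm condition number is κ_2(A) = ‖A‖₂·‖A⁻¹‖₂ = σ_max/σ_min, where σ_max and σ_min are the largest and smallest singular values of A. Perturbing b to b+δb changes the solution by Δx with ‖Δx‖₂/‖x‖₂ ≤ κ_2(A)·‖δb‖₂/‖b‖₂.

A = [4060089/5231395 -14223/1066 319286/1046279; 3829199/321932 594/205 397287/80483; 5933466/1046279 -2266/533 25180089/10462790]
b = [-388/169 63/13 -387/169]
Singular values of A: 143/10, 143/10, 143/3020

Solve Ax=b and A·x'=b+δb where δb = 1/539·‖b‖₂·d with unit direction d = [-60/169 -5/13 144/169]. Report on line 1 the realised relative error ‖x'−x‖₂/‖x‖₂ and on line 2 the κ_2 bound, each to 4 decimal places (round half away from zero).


σ_max = 143/10, σ_min = 143/3020
κ_2(A) = (143/10) / (143/3020) = 302.0000
worst-case relative error ≤ 302.0000 × 1/539 = 0.5603
solve Ax = b  →  x = [24.5773 0.2661 -58.3958]
2-norm of b is 5.8310; of x, 63.3576
Δx = A⁻¹·δb where δb = 1/539·5.8310·d; ‖Δx‖ = 0.2285
dividing the unrounded norms, ‖Δx‖/‖x‖ = 0.0036
realised/bound (from unrounded values) ≈ 0.0064

0.0036
0.5603


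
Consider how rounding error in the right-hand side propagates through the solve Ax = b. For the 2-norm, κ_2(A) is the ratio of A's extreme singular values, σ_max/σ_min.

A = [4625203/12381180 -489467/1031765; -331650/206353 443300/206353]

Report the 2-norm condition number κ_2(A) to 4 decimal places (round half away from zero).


M = AᵀA = [248282393689/91191920400 -27584781521/7599326700; -27584781521/7599326700 3065110169/633277225]. tr(M)=27586330321/3647676816, det(M)=366025/227979801
char-poly roots: 121/16 and 48400/227979801
κ_2(A) = √(λ_max/λ_min) = √((121/16) / (48400/227979801)) = 188.7375

188.7375


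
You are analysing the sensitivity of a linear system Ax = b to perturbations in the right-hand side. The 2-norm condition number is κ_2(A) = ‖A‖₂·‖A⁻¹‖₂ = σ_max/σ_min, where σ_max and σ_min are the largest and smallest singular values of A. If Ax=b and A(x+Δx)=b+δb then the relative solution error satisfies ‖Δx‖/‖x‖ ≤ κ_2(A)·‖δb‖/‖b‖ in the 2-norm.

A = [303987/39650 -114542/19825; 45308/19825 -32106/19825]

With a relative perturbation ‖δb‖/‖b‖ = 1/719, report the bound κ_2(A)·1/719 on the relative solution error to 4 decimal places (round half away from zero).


0.1765

AᵀA = [160990969/2515396 -30182877/628849; -30182877/628849 22641064/628849]; tr = 251555225/2515396, det = 390625/628849
solving λ² − 251555225/2515396·λ + 390625/628849 = 0 gives λ = 100, 15625/2515396
κ = σ_max/σ_min = 10/(125/1586) = 126.8800
bound on ‖Δx‖/‖x‖: κ·ε = 126.8800·1/719 = 0.1765


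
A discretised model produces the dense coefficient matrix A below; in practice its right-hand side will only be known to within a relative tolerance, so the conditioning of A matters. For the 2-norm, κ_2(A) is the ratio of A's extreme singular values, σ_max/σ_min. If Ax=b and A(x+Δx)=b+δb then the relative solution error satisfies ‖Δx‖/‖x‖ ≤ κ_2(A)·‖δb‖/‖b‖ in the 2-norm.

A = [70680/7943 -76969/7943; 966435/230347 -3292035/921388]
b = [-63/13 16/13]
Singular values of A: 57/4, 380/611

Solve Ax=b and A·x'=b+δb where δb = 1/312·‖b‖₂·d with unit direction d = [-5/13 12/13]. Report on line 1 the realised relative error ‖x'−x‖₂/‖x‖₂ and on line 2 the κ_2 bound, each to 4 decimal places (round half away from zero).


0.0053
0.0734

largest singular value 57/4, smallest 380/611
κ_2(A) = (57/4) / (380/611) = 22.9125
κ_2(A)·‖δb‖/‖b‖ = 0.0734
solve Ax = b  →  x = [3.2994 3.5299]
‖b‖ = 5.0000, ‖x‖ = 4.8318
re-solving with b+δb shifts x by Δx of norm 0.0258
dividing the unrounded norms, ‖Δx‖/‖x‖ = 0.0053
realised/bound (from unrounded values) ≈ 0.0726
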